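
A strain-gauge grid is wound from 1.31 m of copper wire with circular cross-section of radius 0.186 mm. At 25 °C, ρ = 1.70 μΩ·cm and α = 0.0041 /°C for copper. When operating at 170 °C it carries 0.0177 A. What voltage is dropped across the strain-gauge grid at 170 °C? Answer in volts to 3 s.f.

0.00578 V

ρ = 1.70 μΩ·cm = 1.70×10^-8 Ω·m
A = πr² = π(1.8600e-04 m)² = 1.087e-07 m²
R₍25₎ = ρL/A = (1.70×10^-8)(1.31)/(1.087e-07) = 0.2049 Ω
R₍170₎ = R₍25₎(1 + αΔT) = 0.2049 × (1 + 0.0041×145) = 0.3267 Ω
V = IR = 0.0177 × 0.3267 = 0.00578 V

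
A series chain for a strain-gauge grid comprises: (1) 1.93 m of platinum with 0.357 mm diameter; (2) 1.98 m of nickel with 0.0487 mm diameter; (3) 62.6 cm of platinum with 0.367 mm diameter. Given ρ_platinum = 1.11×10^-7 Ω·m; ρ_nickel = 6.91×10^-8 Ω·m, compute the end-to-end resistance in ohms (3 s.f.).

76.2 Ω

Seg 1: A = π(d/2)² = π(1.7850e-04 m)² = 1.001e-07 m²
R_1 = (1.11×10^-7)(1.93)/(1.001e-07) = 2.14 Ω
Seg 2: A = π(d/2)² = π(2.4350e-05 m)² = 1.863e-09 m²
R_2 = (6.91×10^-8)(1.98)/(1.863e-09) = 73.45 Ω
Seg 3: A = π(d/2)² = π(1.8350e-04 m)² = 1.058e-07 m²
R_3 = (1.11×10^-7)(0.626)/(1.058e-07) = 0.6569 Ω
R_total = R_1 + R_2 + R_3 = 76.2 Ω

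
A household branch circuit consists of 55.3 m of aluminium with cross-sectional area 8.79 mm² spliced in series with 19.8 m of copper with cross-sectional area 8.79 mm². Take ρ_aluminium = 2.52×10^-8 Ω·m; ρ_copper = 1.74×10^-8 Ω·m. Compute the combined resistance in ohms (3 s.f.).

Segment 1: A = 8.79 mm² = 8.790e-06 m²
R₁ = ρL/A = (2.52×10^-8)(55.3)/(8.790e-06) = 0.1585 Ω
R₂ = (1.74×10^-8)(19.8)/(8.790e-06) = 0.03919 Ω
R = R₁ + R₂ = 0.198 Ω

0.198 Ω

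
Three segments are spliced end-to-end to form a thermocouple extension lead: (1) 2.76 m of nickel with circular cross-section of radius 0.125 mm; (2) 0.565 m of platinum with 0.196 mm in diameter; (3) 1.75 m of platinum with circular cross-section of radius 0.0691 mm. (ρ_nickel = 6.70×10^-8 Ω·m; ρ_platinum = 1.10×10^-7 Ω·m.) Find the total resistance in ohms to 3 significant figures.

18.7 Ω

Seg 1: A = πr² = π(1.2500e-04 m)² = 4.909e-08 m²
R_1 = (6.70×10^-8)(2.76)/(4.909e-08) = 3.767 Ω
Seg 2: A = π(d/2)² = π(9.8000e-05 m)² = 3.017e-08 m²
R_2 = (1.10×10^-7)(0.565)/(3.017e-08) = 2.06 Ω
Seg 3: A = πr² = π(6.9100e-05 m)² = 1.500e-08 m²
R_3 = (1.10×10^-7)(1.75)/(1.500e-08) = 12.83 Ω
R_total = R_1 + R_2 + R_3 = 18.7 Ω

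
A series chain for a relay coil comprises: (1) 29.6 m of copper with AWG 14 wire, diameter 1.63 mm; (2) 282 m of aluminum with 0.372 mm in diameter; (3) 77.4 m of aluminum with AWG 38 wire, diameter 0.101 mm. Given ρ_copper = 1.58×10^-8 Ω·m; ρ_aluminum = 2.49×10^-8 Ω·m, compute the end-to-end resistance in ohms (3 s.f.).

305 Ω

Seg 1: A = π(1.63/2 mm)² = π(8.1500e-04 m)² = 2.087e-06 m²
R_1 = (1.58×10^-8)(29.6)/(2.087e-06) = 0.2241 Ω
Seg 2: A = π(d/2)² = π(1.8600e-04 m)² = 1.087e-07 m²
R_2 = (2.49×10^-8)(282)/(1.087e-07) = 64.61 Ω
Seg 3: A = π(0.101/2 mm)² = π(5.0500e-05 m)² = 8.012e-09 m²
R_3 = (2.49×10^-8)(77.4)/(8.012e-09) = 240.6 Ω
R_total = R_1 + R_2 + R_3 = 305 Ω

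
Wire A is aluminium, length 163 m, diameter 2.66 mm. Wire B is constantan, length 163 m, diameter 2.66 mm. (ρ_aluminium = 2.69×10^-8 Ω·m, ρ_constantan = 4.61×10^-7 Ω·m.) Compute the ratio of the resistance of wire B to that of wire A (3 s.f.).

17.1

R ∝ ρL/d², so R_B/R_A = (ρ_B/ρ_A)
= (4.61×10^-7/2.69×10^-8) = 17.1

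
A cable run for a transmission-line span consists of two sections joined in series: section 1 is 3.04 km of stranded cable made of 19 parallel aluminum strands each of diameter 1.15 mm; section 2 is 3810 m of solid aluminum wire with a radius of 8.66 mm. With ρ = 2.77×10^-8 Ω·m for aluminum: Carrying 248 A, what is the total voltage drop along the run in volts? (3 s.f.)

1170 V

Section 1: A_strand = π(5.7500e-04)² = 1.039e-06 m²; R₁ = ρL/(N·A_s) = (2.77×10^-8)(3040)/(19×1.039e-06) = 4.267 Ω
Section 2: A = πr² = π(8.6600e-03 m)² = 2.356e-04 m²
R₂ = (2.77×10^-8)(3810)/(2.356e-04) = 0.4479 Ω
R = R₁ + R₂ = 4.715 Ω
V = IR = 248 × 4.715 = 1170 V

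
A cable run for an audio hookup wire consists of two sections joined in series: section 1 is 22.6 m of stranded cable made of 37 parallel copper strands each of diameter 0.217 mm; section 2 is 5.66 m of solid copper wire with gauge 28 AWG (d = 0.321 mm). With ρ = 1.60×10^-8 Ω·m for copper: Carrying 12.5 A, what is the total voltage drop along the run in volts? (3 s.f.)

17.3 V

Section 1: A_strand = π(1.0850e-04)² = 3.698e-08 m²; R₁ = ρL/(N·A_s) = (1.60×10^-8)(22.6)/(37×3.698e-08) = 0.2643 Ω
Section 2: A = π(0.321/2 mm)² = π(1.6050e-04 m)² = 8.093e-08 m²
R₂ = (1.60×10^-8)(5.66)/(8.093e-08) = 1.119 Ω
R = R₁ + R₂ = 1.383 Ω
V = IR = 12.5 × 1.383 = 17.3 V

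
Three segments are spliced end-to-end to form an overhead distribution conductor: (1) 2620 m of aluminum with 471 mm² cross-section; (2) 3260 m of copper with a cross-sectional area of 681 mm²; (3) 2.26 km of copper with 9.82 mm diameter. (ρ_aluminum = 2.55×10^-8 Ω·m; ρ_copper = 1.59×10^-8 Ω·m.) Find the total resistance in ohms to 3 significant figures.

0.692 Ω

Seg 1: A = 471 mm² = 4.710e-04 m²
R_1 = (2.55×10^-8)(2620)/(4.710e-04) = 0.1418 Ω
Seg 2: A = 681 mm² = 6.810e-04 m²
R_2 = (1.59×10^-8)(3260)/(6.810e-04) = 0.07611 Ω
Seg 3: A = π(d/2)² = π(4.9100e-03 m)² = 7.574e-05 m²
R_3 = (1.59×10^-8)(2260)/(7.574e-05) = 0.4745 Ω
R_total = R_1 + R_2 + R_3 = 0.692 Ω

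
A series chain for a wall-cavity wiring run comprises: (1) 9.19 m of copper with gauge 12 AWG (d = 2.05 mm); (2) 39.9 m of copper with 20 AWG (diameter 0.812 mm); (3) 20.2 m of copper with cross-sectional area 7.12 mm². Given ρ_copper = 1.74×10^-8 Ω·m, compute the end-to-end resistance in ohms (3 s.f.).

Seg 1: A = π(2.05/2 mm)² = π(1.0250e-03 m)² = 3.301e-06 m²
R_1 = (1.74×10^-8)(9.19)/(3.301e-06) = 0.04845 Ω
Seg 2: A = π(0.812/2 mm)² = π(4.0600e-04 m)² = 5.178e-07 m²
R_2 = (1.74×10^-8)(39.9)/(5.178e-07) = 1.341 Ω
Seg 3: A = 7.12 mm² = 7.120e-06 m²
R_3 = (1.74×10^-8)(20.2)/(7.120e-06) = 0.04937 Ω
R_total = R_1 + R_2 + R_3 = 1.44 Ω

1.44 Ω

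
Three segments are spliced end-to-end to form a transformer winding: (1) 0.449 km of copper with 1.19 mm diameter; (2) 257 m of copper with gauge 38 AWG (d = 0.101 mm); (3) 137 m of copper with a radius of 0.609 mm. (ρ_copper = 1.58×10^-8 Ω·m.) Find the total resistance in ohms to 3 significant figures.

515 Ω

Seg 1: A = π(d/2)² = π(5.9500e-04 m)² = 1.112e-06 m²
R_1 = (1.58×10^-8)(449)/(1.112e-06) = 6.379 Ω
Seg 2: A = π(0.101/2 mm)² = π(5.0500e-05 m)² = 8.012e-09 m²
R_2 = (1.58×10^-8)(257)/(8.012e-09) = 506.8 Ω
Seg 3: A = πr² = π(6.0900e-04 m)² = 1.165e-06 m²
R_3 = (1.58×10^-8)(137)/(1.165e-06) = 1.858 Ω
R_total = R_1 + R_2 + R_3 = 515 Ω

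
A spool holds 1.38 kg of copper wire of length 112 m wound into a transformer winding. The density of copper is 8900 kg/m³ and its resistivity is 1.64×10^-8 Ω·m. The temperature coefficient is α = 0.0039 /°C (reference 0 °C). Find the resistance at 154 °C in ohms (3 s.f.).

2.12 Ω

A = m/(density·L) = 1.38/(8900×112) = 1.3844e-06 m²
R = ρL/A = (1.64×10^-8)(112)/(1.3844e-06) = 1.327 Ω
R(154 °C) = 1.327 × (1 + 0.0039×154) = 2.12 Ω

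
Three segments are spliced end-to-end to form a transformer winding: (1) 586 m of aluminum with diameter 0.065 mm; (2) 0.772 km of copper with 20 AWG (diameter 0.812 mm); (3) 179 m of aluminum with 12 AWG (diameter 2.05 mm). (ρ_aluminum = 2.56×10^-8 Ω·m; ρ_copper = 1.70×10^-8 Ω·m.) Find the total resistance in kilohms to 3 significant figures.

Seg 1: A = π(d/2)² = π(3.2500e-05 m)² = 3.318e-09 m²
R_1 = (2.56×10^-8)(586)/(3.318e-09) = 4521 Ω
Seg 2: A = π(0.812/2 mm)² = π(4.0600e-04 m)² = 5.178e-07 m²
R_2 = (1.70×10^-8)(772)/(5.178e-07) = 25.34 Ω
Seg 3: A = π(2.05/2 mm)² = π(1.0250e-03 m)² = 3.301e-06 m²
R_3 = (2.56×10^-8)(179)/(3.301e-06) = 1.388 Ω
R_total = R_1 + R_2 + R_3 = 4.55 kΩ

4.55 kΩ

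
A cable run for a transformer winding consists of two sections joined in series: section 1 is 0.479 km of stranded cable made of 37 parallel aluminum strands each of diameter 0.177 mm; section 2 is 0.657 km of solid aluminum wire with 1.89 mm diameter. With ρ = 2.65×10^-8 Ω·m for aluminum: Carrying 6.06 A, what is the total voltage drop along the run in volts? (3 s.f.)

Section 1: A_strand = π(8.8500e-05)² = 2.461e-08 m²; R₁ = ρL/(N·A_s) = (2.65×10^-8)(479)/(37×2.461e-08) = 13.94 Ω
Section 2: A = π(d/2)² = π(9.4500e-04 m)² = 2.806e-06 m²
R₂ = (2.65×10^-8)(657)/(2.806e-06) = 6.206 Ω
R = R₁ + R₂ = 20.15 Ω
V = IR = 6.06 × 20.15 = 122 V

122 V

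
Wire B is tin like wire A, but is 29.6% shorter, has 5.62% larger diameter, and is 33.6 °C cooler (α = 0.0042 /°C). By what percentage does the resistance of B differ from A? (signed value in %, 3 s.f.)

-45.8%

R ∝ ρL/d² with ρ ∝ (1+αΔT), so R_B/R_A = (1 − 29.6/100) × (1 + 5.62/100)⁻² × (1 − 0.0042×33.6)
= 0.704 × 0.8964 × 0.8589 = 0.542
(R_B − R_A)/R_A = 0.542 − 1 = -45.8%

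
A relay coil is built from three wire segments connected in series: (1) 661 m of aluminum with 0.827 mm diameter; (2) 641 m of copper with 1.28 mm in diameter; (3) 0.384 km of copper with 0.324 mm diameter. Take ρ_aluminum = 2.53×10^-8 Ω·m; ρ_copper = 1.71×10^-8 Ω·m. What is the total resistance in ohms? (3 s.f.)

Seg 1: A = π(d/2)² = π(4.1350e-04 m)² = 5.372e-07 m²
R_1 = (2.53×10^-8)(661)/(5.372e-07) = 31.13 Ω
Seg 2: A = π(d/2)² = π(6.4000e-04 m)² = 1.287e-06 m²
R_2 = (1.71×10^-8)(641)/(1.287e-06) = 8.518 Ω
Seg 3: A = π(d/2)² = π(1.6200e-04 m)² = 8.245e-08 m²
R_3 = (1.71×10^-8)(384)/(8.245e-08) = 79.64 Ω
R_total = R_1 + R_2 + R_3 = 119 Ω

119 Ω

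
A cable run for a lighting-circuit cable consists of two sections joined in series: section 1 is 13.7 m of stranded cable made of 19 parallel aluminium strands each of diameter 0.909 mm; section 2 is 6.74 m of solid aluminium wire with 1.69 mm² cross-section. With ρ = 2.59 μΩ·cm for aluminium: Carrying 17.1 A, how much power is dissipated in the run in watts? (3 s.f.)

38.6 W

ρ = 2.59 μΩ·cm = 2.59×10^-8 Ω·m
Section 1: A_strand = π(4.5450e-04)² = 6.490e-07 m²; R₁ = ρL/(N·A_s) = (2.59×10^-8)(13.7)/(19×6.490e-07) = 0.02878 Ω
Section 2: A = 1.69 mm² = 1.690e-06 m²
R₂ = (2.59×10^-8)(6.74)/(1.690e-06) = 0.1033 Ω
R = R₁ + R₂ = 0.1321 Ω
P = I²R = (17.1)² × 0.1321 = 38.6 W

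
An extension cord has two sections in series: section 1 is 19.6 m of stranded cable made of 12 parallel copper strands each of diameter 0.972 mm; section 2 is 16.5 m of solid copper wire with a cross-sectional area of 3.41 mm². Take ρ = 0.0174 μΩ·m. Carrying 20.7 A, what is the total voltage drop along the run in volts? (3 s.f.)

2.54 V

ρ = 0.0174 μΩ·m = 1.74×10^-8 Ω·m
Section 1: A_strand = π(4.8600e-04)² = 7.420e-07 m²; R₁ = ρL/(N·A_s) = (1.74×10^-8)(19.6)/(12×7.420e-07) = 0.0383 Ω
Section 2: A = 3.41 mm² = 3.410e-06 m²
R₂ = (1.74×10^-8)(16.5)/(3.410e-06) = 0.08419 Ω
R = R₁ + R₂ = 0.1225 Ω
V = IR = 20.7 × 0.1225 = 2.54 V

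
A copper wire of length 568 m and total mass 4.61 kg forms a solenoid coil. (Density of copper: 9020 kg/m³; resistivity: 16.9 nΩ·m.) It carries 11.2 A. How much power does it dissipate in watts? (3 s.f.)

1340 W

ρ = 16.9 nΩ·m = 1.69×10^-8 Ω·m
A = m/(density·L) = 4.61/(9020×568) = 8.9980e-07 m²
R = ρL/A = (1.69×10^-8)(568)/(8.9980e-07) = 10.67 Ω
P = I²R = (11.2)² × 10.67 = 1340 W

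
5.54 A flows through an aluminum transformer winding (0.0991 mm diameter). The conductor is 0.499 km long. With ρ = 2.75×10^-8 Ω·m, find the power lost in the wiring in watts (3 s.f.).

54600 W

A = π(d/2)² = π(4.9550e-05 m)² = 7.713e-09 m²
R = ρL/A = (2.75×10^-8)(499)/(7.713e-09) = 1779 Ω
P = I²R = (5.54)² × 1779 = 54600 W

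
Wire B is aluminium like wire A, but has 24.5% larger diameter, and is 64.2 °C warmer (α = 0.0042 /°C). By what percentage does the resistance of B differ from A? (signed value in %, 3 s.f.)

R ∝ ρL/d² with ρ ∝ (1+αΔT), so R_B/R_A = (1 + 24.5/100)⁻² × (1 + 0.0042×64.2)
= 0.6452 × 1.27 = 0.8191
(R_B − R_A)/R_A = 0.8191 − 1 = -18.1%

-18.1%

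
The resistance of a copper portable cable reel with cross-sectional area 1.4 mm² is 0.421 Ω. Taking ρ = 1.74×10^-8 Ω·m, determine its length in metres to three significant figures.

A = 1.4 mm² = 1.400e-06 m²
L = RA/ρ = (0.421)(1.400e-06)/(1.74×10^-8) = 33.9 m

33.9 m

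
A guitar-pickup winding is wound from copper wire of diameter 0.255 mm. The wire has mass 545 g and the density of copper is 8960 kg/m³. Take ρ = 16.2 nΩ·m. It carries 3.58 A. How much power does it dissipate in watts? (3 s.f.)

4840 W

ρ = 16.2 nΩ·m = 1.62×10^-8 Ω·m
A = π(d/2)² = π(1.2750e-04 m)² = 5.1071e-08 m²
L = m/(density·A) = 0.545/(8960×5.1071e-08) = 1191 m
R = ρL/A = (1.62×10^-8)(1191)/(5.1071e-08) = 377.8 Ω
P = I²R = (3.58)² × 377.8 = 4840 W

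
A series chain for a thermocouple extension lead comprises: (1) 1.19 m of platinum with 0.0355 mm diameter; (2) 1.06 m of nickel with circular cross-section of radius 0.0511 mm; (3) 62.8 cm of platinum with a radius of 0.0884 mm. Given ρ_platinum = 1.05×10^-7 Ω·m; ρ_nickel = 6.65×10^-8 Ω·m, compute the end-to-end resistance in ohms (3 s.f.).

138 Ω

Seg 1: A = π(d/2)² = π(1.7750e-05 m)² = 9.898e-10 m²
R_1 = (1.05×10^-7)(1.19)/(9.898e-10) = 126.2 Ω
Seg 2: A = πr² = π(5.1100e-05 m)² = 8.203e-09 m²
R_2 = (6.65×10^-8)(1.06)/(8.203e-09) = 8.593 Ω
Seg 3: A = πr² = π(8.8400e-05 m)² = 2.455e-08 m²
R_3 = (1.05×10^-7)(0.628)/(2.455e-08) = 2.686 Ω
R_total = R_1 + R_2 + R_3 = 138 Ω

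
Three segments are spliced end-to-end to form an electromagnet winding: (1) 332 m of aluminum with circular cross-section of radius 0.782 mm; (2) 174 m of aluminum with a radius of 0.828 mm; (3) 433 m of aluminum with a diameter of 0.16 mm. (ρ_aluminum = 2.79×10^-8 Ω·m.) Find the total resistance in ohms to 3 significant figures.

Seg 1: A = πr² = π(7.8200e-04 m)² = 1.921e-06 m²
R_1 = (2.79×10^-8)(332)/(1.921e-06) = 4.821 Ω
Seg 2: A = πr² = π(8.2800e-04 m)² = 2.154e-06 m²
R_2 = (2.79×10^-8)(174)/(2.154e-06) = 2.254 Ω
Seg 3: A = π(d/2)² = π(8.0000e-05 m)² = 2.011e-08 m²
R_3 = (2.79×10^-8)(433)/(2.011e-08) = 600.8 Ω
R_total = R_1 + R_2 + R_3 = 608 Ω

608 Ω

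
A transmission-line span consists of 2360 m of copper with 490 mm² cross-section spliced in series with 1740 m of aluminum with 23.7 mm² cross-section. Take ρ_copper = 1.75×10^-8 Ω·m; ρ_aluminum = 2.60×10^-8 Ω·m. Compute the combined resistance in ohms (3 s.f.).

Segment 1: A = 490 mm² = 4.900e-04 m²
R₁ = ρL/A = (1.75×10^-8)(2360)/(4.900e-04) = 0.08429 Ω
Segment 2: A = 23.7 mm² = 2.370e-05 m²
R₂ = (2.60×10^-8)(1740)/(2.370e-05) = 1.909 Ω
R = R₁ + R₂ = 1.99 Ω

1.99 Ω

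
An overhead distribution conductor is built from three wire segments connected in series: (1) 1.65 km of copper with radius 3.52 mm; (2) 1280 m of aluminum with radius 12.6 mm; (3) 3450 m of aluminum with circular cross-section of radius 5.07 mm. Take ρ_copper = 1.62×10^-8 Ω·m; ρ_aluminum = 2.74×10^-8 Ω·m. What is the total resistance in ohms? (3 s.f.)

1.93 Ω

Seg 1: A = πr² = π(3.5200e-03 m)² = 3.893e-05 m²
R_1 = (1.62×10^-8)(1650)/(3.893e-05) = 0.6867 Ω
Seg 2: A = πr² = π(1.2600e-02 m)² = 4.988e-04 m²
R_2 = (2.74×10^-8)(1280)/(4.988e-04) = 0.07032 Ω
Seg 3: A = πr² = π(5.0700e-03 m)² = 8.075e-05 m²
R_3 = (2.74×10^-8)(3450)/(8.075e-05) = 1.171 Ω
R_total = R_1 + R_2 + R_3 = 1.93 Ω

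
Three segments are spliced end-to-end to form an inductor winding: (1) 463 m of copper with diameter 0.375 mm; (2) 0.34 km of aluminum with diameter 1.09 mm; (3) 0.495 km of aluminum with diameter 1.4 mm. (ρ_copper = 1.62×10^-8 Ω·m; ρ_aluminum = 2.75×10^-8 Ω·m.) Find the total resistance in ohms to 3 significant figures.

Seg 1: A = π(d/2)² = π(1.8750e-04 m)² = 1.104e-07 m²
R_1 = (1.62×10^-8)(463)/(1.104e-07) = 67.91 Ω
Seg 2: A = π(d/2)² = π(5.4500e-04 m)² = 9.331e-07 m²
R_2 = (2.75×10^-8)(340)/(9.331e-07) = 10.02 Ω
Seg 3: A = π(d/2)² = π(7.0000e-04 m)² = 1.539e-06 m²
R_3 = (2.75×10^-8)(495)/(1.539e-06) = 8.843 Ω
R_total = R_1 + R_2 + R_3 = 86.8 Ω

86.8 Ω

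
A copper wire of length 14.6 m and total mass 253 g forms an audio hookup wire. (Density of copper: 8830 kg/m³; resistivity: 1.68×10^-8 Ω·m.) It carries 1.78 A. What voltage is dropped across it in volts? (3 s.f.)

0.222 V

A = m/(density·L) = 0.253/(8830×14.6) = 1.9625e-06 m²
R = ρL/A = (1.68×10^-8)(14.6)/(1.9625e-06) = 0.125 Ω
V = IR = 1.78 × 0.125 = 0.222 V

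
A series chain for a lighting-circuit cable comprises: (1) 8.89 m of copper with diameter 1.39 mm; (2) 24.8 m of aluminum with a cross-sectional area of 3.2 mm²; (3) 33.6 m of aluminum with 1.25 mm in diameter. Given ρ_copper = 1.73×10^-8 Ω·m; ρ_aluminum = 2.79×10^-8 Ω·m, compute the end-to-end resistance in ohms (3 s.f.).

1.08 Ω

Seg 1: A = π(d/2)² = π(6.9500e-04 m)² = 1.517e-06 m²
R_1 = (1.73×10^-8)(8.89)/(1.517e-06) = 0.1014 Ω
Seg 2: A = 3.2 mm² = 3.200e-06 m²
R_2 = (2.79×10^-8)(24.8)/(3.200e-06) = 0.2162 Ω
Seg 3: A = π(d/2)² = π(6.2500e-04 m)² = 1.227e-06 m²
R_3 = (2.79×10^-8)(33.6)/(1.227e-06) = 0.7639 Ω
R_total = R_1 + R_2 + R_3 = 1.08 Ω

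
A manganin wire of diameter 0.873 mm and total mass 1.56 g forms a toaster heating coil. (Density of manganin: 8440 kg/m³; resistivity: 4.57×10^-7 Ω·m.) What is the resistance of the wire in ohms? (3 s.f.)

0.236 Ω

A = π(d/2)² = π(4.3650e-04 m)² = 5.9857e-07 m²
L = m/(density·A) = 0.00156/(8440×5.9857e-07) = 0.3088 m
R = ρL/A = (4.57×10^-7)(0.3088)/(5.9857e-07) = 0.236 Ω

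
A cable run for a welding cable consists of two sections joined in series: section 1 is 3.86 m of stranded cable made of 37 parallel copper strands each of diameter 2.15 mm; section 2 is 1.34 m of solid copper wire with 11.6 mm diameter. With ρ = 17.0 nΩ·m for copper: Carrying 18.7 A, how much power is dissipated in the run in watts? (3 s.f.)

0.246 W

ρ = 17.0 nΩ·m = 1.70×10^-8 Ω·m
Section 1: A_strand = π(1.0750e-03)² = 3.631e-06 m²; R₁ = ρL/(N·A_s) = (1.70×10^-8)(3.86)/(37×3.631e-06) = 4.885×10^-4 Ω
Section 2: A = π(d/2)² = π(5.8000e-03 m)² = 1.057e-04 m²
R₂ = (1.70×10^-8)(1.34)/(1.057e-04) = 2.155×10^-4 Ω
R = R₁ + R₂ = 7.041×10^-4 Ω
P = I²R = (18.7)² × 7.041×10^-4 = 0.246 W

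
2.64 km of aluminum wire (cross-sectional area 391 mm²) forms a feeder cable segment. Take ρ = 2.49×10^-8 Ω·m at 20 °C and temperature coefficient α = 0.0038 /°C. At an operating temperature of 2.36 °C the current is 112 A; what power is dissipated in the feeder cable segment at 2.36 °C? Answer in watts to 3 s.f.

1970 W

A = 391 mm² = 3.910e-04 m²
R₍20₎ = ρL/A = (2.49×10^-8)(2640)/(3.910e-04) = 0.1681 Ω
R₍2.36₎ = R₍20₎(1 + αΔT) = 0.1681 × (1 + 0.0038×-17.6) = 0.1569 Ω
P = I²R = (112)² × 0.1569 = 1970 W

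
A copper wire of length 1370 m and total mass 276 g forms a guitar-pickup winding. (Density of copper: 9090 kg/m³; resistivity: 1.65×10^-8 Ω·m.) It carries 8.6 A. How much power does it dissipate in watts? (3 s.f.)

75400 W

A = m/(density·L) = 0.276/(9090×1370) = 2.2163e-08 m²
R = ρL/A = (1.65×10^-8)(1370)/(2.2163e-08) = 1020 Ω
P = I²R = (8.6)² × 1020 = 75400 W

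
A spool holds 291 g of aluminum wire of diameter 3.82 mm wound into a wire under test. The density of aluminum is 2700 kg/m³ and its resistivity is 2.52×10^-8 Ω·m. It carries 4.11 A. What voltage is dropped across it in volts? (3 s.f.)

0.0850 V

A = π(d/2)² = π(1.9100e-03 m)² = 1.1461e-05 m²
L = m/(density·A) = 0.291/(2700×1.1461e-05) = 9.404 m
R = ρL/A = (2.52×10^-8)(9.404)/(1.1461e-05) = 0.02068 Ω
V = IR = 4.11 × 0.02068 = 0.0850 V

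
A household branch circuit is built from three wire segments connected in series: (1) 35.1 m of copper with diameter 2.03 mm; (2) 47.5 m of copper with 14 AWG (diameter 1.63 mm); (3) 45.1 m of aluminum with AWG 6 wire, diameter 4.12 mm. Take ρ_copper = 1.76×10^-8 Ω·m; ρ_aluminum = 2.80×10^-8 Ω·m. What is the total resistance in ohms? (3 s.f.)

0.686 Ω

Seg 1: A = π(d/2)² = π(1.0150e-03 m)² = 3.237e-06 m²
R_1 = (1.76×10^-8)(35.1)/(3.237e-06) = 0.1909 Ω
Seg 2: A = π(1.63/2 mm)² = π(8.1500e-04 m)² = 2.087e-06 m²
R_2 = (1.76×10^-8)(47.5)/(2.087e-06) = 0.4006 Ω
Seg 3: A = π(4.12/2 mm)² = π(2.0600e-03 m)² = 1.333e-05 m²
R_3 = (2.80×10^-8)(45.1)/(1.333e-05) = 0.09472 Ω
R_total = R_1 + R_2 + R_3 = 0.686 Ω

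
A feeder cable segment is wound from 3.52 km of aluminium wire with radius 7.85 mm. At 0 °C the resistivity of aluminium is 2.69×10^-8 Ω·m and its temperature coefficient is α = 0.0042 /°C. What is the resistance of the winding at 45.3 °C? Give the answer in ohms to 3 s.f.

0.582 Ω

A = πr² = π(7.8500e-03 m)² = 1.936e-04 m²
R₍0°C₎ = ρL/A = (2.69×10^-8)(3520)/(1.936e-04) = 0.4891 Ω
R = R₀(1 + αΔT) = 0.4891(1 + 0.0042×45.3) = 0.582 Ω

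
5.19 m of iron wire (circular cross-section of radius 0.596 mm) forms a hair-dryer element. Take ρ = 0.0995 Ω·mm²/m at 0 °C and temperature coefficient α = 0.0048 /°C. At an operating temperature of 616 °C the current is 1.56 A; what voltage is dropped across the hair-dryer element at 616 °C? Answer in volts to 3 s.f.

2.86 V

ρ = 0.0995 Ω·mm²/m = 9.95×10^-8 Ω·m
A = πr² = π(5.9600e-04 m)² = 1.116e-06 m²
R₍0₎ = ρL/A = (9.95×10^-8)(5.19)/(1.116e-06) = 0.4628 Ω
R₍616₎ = R₍0₎(1 + αΔT) = 0.4628 × (1 + 0.0048×616) = 1.831 Ω
V = IR = 1.56 × 1.831 = 2.86 V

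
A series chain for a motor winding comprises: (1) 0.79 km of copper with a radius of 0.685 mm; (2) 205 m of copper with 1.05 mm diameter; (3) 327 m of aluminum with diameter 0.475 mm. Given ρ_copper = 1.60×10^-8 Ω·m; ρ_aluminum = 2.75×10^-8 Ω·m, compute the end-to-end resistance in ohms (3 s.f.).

Seg 1: A = πr² = π(6.8500e-04 m)² = 1.474e-06 m²
R_1 = (1.60×10^-8)(790)/(1.474e-06) = 8.575 Ω
Seg 2: A = π(d/2)² = π(5.2500e-04 m)² = 8.659e-07 m²
R_2 = (1.60×10^-8)(205)/(8.659e-07) = 3.788 Ω
Seg 3: A = π(d/2)² = π(2.3750e-04 m)² = 1.772e-07 m²
R_3 = (2.75×10^-8)(327)/(1.772e-07) = 50.75 Ω
R_total = R_1 + R_2 + R_3 = 63.1 Ω

63.1 Ω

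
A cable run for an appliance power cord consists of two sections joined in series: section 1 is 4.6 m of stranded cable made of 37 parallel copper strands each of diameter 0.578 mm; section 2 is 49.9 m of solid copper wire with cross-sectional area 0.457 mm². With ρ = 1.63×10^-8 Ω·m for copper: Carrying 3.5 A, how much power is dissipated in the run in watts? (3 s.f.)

21.9 W

Section 1: A_strand = π(2.8900e-04)² = 2.624e-07 m²; R₁ = ρL/(N·A_s) = (1.63×10^-8)(4.6)/(37×2.624e-07) = 0.007723 Ω
Section 2: A = 0.457 mm² = 4.570e-07 m²
R₂ = (1.63×10^-8)(49.9)/(4.570e-07) = 1.78 Ω
R = R₁ + R₂ = 1.788 Ω
P = I²R = (3.5)² × 1.788 = 21.9 W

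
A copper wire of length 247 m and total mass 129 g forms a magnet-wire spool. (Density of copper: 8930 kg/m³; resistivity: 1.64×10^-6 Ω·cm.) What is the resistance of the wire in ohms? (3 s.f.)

69.3 Ω

ρ = 1.64×10^-6 Ω·cm = 1.64×10^-8 Ω·m
A = m/(density·L) = 0.129/(8930×247) = 5.8485e-08 m²
R = ρL/A = (1.64×10^-8)(247)/(5.8485e-08) = 69.3 Ω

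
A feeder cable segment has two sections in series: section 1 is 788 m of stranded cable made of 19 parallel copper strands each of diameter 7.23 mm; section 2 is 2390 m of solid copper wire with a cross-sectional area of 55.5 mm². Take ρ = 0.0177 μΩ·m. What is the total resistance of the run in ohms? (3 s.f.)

ρ = 0.0177 μΩ·m = 1.77×10^-8 Ω·m
Section 1: A_strand = π(3.6150e-03)² = 4.106e-05 m²; R₁ = ρL/(N·A_s) = (1.77×10^-8)(788)/(19×4.106e-05) = 0.01788 Ω
Section 2: A = 55.5 mm² = 5.550e-05 m²
R₂ = (1.77×10^-8)(2390)/(5.550e-05) = 0.7622 Ω
R = R₁ + R₂ = 0.780 Ω

0.780 Ω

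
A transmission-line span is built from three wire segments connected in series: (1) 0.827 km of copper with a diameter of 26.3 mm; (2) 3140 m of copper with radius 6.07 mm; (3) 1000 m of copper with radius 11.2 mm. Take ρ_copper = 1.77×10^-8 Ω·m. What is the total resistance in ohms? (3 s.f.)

Seg 1: A = π(d/2)² = π(1.3150e-02 m)² = 5.433e-04 m²
R_1 = (1.77×10^-8)(827)/(5.433e-04) = 0.02694 Ω
Seg 2: A = πr² = π(6.0700e-03 m)² = 1.158e-04 m²
R_2 = (1.77×10^-8)(3140)/(1.158e-04) = 0.4801 Ω
Seg 3: A = πr² = π(1.1200e-02 m)² = 3.941e-04 m²
R_3 = (1.77×10^-8)(1000)/(3.941e-04) = 0.04491 Ω
R_total = R_1 + R_2 + R_3 = 0.552 Ω

0.552 Ω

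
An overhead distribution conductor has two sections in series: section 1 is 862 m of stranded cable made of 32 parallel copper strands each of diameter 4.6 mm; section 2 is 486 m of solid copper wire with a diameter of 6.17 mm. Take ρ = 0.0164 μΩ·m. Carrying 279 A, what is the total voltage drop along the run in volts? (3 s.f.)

81.8 V

ρ = 0.0164 μΩ·m = 1.64×10^-8 Ω·m
Section 1: A_strand = π(2.3000e-03)² = 1.662e-05 m²; R₁ = ρL/(N·A_s) = (1.64×10^-8)(862)/(32×1.662e-05) = 0.02658 Ω
Section 2: A = π(d/2)² = π(3.0850e-03 m)² = 2.990e-05 m²
R₂ = (1.64×10^-8)(486)/(2.990e-05) = 0.2666 Ω
R = R₁ + R₂ = 0.2932 Ω
V = IR = 279 × 0.2932 = 81.8 V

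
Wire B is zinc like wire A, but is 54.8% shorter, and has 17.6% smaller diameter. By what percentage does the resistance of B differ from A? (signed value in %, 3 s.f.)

R ∝ L/d², so R_B/R_A = (1 − 54.8/100) × (1 − 17.6/100)⁻²
= 0.452 × 1.473 = 0.6657
(R_B − R_A)/R_A = 0.6657 − 1 = -33.4%

-33.4%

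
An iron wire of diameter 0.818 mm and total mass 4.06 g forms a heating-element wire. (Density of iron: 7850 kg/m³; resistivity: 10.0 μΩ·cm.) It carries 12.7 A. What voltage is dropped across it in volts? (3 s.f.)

ρ = 10.0 μΩ·cm = 1.00×10^-7 Ω·m
A = π(d/2)² = π(4.0900e-04 m)² = 5.2553e-07 m²
L = m/(density·A) = 0.00406/(7850×5.2553e-07) = 0.9841 m
R = ρL/A = (1.00×10^-7)(0.9841)/(5.2553e-07) = 0.1873 Ω
V = IR = 12.7 × 0.1873 = 2.38 V

2.38 V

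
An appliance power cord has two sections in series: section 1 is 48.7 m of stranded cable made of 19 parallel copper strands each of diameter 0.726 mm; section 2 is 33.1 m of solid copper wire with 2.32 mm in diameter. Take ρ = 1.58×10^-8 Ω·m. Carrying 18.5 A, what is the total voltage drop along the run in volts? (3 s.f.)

Section 1: A_strand = π(3.6300e-04)² = 4.140e-07 m²; R₁ = ρL/(N·A_s) = (1.58×10^-8)(48.7)/(19×4.140e-07) = 0.09783 Ω
Section 2: A = π(d/2)² = π(1.1600e-03 m)² = 4.227e-06 m²
R₂ = (1.58×10^-8)(33.1)/(4.227e-06) = 0.1237 Ω
R = R₁ + R₂ = 0.2215 Ω
V = IR = 18.5 × 0.2215 = 4.10 V

4.10 V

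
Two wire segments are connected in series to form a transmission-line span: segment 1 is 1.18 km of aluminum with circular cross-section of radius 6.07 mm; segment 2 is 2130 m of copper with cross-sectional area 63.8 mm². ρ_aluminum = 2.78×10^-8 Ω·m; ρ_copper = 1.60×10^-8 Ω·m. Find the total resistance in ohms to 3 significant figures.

Segment 1: A = πr² = π(6.0700e-03 m)² = 1.158e-04 m²
R₁ = ρL/A = (2.78×10^-8)(1180)/(1.158e-04) = 0.2834 Ω
Segment 2: A = 63.8 mm² = 6.380e-05 m²
R₂ = (1.60×10^-8)(2130)/(6.380e-05) = 0.5342 Ω
R = R₁ + R₂ = 0.818 Ω

0.818 Ω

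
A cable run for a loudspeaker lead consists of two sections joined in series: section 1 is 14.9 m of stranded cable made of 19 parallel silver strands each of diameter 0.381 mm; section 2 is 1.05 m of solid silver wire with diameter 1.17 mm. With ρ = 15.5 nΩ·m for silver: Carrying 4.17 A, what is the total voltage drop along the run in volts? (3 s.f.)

ρ = 15.5 nΩ·m = 1.55×10^-8 Ω·m
Section 1: A_strand = π(1.9050e-04)² = 1.140e-07 m²; R₁ = ρL/(N·A_s) = (1.55×10^-8)(14.9)/(19×1.140e-07) = 0.1066 Ω
Section 2: A = π(d/2)² = π(5.8500e-04 m)² = 1.075e-06 m²
R₂ = (1.55×10^-8)(1.05)/(1.075e-06) = 0.01514 Ω
R = R₁ + R₂ = 0.1218 Ω
V = IR = 4.17 × 0.1218 = 0.508 V

0.508 V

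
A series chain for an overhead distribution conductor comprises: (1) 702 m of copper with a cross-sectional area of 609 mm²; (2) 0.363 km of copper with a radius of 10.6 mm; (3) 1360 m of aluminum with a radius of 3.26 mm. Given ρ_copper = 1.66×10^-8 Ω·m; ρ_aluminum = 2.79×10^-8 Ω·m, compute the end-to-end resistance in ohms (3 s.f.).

1.17 Ω

Seg 1: A = 609 mm² = 6.090e-04 m²
R_1 = (1.66×10^-8)(702)/(6.090e-04) = 0.01913 Ω
Seg 2: A = πr² = π(1.0600e-02 m)² = 3.530e-04 m²
R_2 = (1.66×10^-8)(363)/(3.530e-04) = 0.01707 Ω
Seg 3: A = πr² = π(3.2600e-03 m)² = 3.339e-05 m²
R_3 = (2.79×10^-8)(1360)/(3.339e-05) = 1.136 Ω
R_total = R_1 + R_2 + R_3 = 1.17 Ω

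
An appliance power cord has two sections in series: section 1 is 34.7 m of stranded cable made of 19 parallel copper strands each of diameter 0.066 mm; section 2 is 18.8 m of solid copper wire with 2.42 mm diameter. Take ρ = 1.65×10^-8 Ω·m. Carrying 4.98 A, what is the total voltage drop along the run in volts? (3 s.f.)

Section 1: A_strand = π(3.3000e-05)² = 3.421e-09 m²; R₁ = ρL/(N·A_s) = (1.65×10^-8)(34.7)/(19×3.421e-09) = 8.808 Ω
Section 2: A = π(d/2)² = π(1.2100e-03 m)² = 4.600e-06 m²
R₂ = (1.65×10^-8)(18.8)/(4.600e-06) = 0.06744 Ω
R = R₁ + R₂ = 8.876 Ω
V = IR = 4.98 × 8.876 = 44.2 V

44.2 V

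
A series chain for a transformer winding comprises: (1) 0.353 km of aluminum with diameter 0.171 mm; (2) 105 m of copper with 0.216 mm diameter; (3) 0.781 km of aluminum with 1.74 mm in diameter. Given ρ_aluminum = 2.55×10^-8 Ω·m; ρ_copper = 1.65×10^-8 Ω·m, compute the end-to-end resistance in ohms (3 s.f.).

448 Ω

Seg 1: A = π(d/2)² = π(8.5500e-05 m)² = 2.297e-08 m²
R_1 = (2.55×10^-8)(353)/(2.297e-08) = 392 Ω
Seg 2: A = π(d/2)² = π(1.0800e-04 m)² = 3.664e-08 m²
R_2 = (1.65×10^-8)(105)/(3.664e-08) = 47.28 Ω
Seg 3: A = π(d/2)² = π(8.7000e-04 m)² = 2.378e-06 m²
R_3 = (2.55×10^-8)(781)/(2.378e-06) = 8.375 Ω
R_total = R_1 + R_2 + R_3 = 448 Ω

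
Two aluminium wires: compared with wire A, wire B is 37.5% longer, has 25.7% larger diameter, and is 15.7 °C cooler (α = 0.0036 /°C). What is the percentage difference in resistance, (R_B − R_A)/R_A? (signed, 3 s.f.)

R ∝ ρL/d² with ρ ∝ (1+αΔT), so R_B/R_A = (1 + 37.5/100) × (1 + 25.7/100)⁻² × (1 − 0.0036×15.7)
= 1.375 × 0.6329 × 0.9435 = 0.821
(R_B − R_A)/R_A = 0.821 − 1 = -17.9%

-17.9%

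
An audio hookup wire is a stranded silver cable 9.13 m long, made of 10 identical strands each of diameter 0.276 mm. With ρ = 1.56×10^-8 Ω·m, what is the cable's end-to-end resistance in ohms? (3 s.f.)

A_strand = π(1.3800e-04 m)² = 5.983e-08 m²
R_strand = ρL/A = (1.56×10^-8)(9.13)/(5.983e-08) = 2.381 Ω
R_total = R_strand/N = 2.381/10 = 0.238 Ω

0.238 Ω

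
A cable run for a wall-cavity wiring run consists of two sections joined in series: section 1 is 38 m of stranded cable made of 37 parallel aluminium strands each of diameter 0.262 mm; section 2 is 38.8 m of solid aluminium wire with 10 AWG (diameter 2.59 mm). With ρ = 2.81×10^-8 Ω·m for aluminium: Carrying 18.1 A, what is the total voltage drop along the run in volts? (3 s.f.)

Section 1: A_strand = π(1.3100e-04)² = 5.391e-08 m²; R₁ = ρL/(N·A_s) = (2.81×10^-8)(38)/(37×5.391e-08) = 0.5353 Ω
Section 2: A = π(2.59/2 mm)² = π(1.2950e-03 m)² = 5.269e-06 m²
R₂ = (2.81×10^-8)(38.8)/(5.269e-06) = 0.2069 Ω
R = R₁ + R₂ = 0.7422 Ω
V = IR = 18.1 × 0.7422 = 13.4 V

13.4 V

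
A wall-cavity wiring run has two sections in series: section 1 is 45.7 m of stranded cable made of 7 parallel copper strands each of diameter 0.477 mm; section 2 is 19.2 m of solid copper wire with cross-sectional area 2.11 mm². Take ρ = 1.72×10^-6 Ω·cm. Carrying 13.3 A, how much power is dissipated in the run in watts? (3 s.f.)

139 W

ρ = 1.72×10^-6 Ω·cm = 1.72×10^-8 Ω·m
Section 1: A_strand = π(2.3850e-04)² = 1.787e-07 m²; R₁ = ρL/(N·A_s) = (1.72×10^-8)(45.7)/(7×1.787e-07) = 0.6284 Ω
Section 2: A = 2.11 mm² = 2.110e-06 m²
R₂ = (1.72×10^-8)(19.2)/(2.110e-06) = 0.1565 Ω
R = R₁ + R₂ = 0.7849 Ω
P = I²R = (13.3)² × 0.7849 = 139 W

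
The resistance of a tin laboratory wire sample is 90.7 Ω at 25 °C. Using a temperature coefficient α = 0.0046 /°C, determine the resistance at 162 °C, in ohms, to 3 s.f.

148 Ω

ΔT = 162 − 25 = 137 °C
R = R₀(1 + αΔT) = 90.7 × (1 + 0.0046×137) = 90.7 × 1.63 = 148 Ω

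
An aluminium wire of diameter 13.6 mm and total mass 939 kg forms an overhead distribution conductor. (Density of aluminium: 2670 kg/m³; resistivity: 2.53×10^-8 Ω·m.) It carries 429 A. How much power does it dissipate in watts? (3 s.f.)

77600 W

A = π(d/2)² = π(6.8000e-03 m)² = 1.4527e-04 m²
L = m/(density·A) = 939/(2670×1.4527e-04) = 2421 m
R = ρL/A = (2.53×10^-8)(2421)/(1.4527e-04) = 0.4216 Ω
P = I²R = (429)² × 0.4216 = 77600 W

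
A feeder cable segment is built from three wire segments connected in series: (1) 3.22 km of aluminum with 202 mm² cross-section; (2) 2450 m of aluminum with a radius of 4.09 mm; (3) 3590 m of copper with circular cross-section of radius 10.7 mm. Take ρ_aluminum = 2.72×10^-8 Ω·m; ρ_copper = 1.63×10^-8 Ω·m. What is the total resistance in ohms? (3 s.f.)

1.86 Ω

Seg 1: A = 202 mm² = 2.020e-04 m²
R_1 = (2.72×10^-8)(3220)/(2.020e-04) = 0.4336 Ω
Seg 2: A = πr² = π(4.0900e-03 m)² = 5.255e-05 m²
R_2 = (2.72×10^-8)(2450)/(5.255e-05) = 1.268 Ω
Seg 3: A = πr² = π(1.0700e-02 m)² = 3.597e-04 m²
R_3 = (1.63×10^-8)(3590)/(3.597e-04) = 0.1627 Ω
R_total = R_1 + R_2 + R_3 = 1.86 Ω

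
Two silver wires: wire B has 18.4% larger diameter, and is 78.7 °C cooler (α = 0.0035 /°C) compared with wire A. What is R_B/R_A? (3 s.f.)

0.517

R ∝ ρL/d² with ρ ∝ (1+αΔT), so R_B/R_A = (1 + 18.4/100)⁻² × (1 − 0.0035×78.7)
= 0.7133 × 0.7246 = 0.517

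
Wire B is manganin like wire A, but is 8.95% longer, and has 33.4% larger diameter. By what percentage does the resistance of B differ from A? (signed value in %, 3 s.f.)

-38.8%

R ∝ L/d², so R_B/R_A = (1 + 8.95/100) × (1 + 33.4/100)⁻²
= 1.089 × 0.5619 = 0.6122
(R_B − R_A)/R_A = 0.6122 − 1 = -38.8%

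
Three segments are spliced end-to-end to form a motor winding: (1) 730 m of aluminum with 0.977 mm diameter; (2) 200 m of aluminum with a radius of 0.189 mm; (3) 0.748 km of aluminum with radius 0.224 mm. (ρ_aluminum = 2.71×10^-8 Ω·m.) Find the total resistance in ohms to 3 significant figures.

Seg 1: A = π(d/2)² = π(4.8850e-04 m)² = 7.497e-07 m²
R_1 = (2.71×10^-8)(730)/(7.497e-07) = 26.39 Ω
Seg 2: A = πr² = π(1.8900e-04 m)² = 1.122e-07 m²
R_2 = (2.71×10^-8)(200)/(1.122e-07) = 48.3 Ω
Seg 3: A = πr² = π(2.2400e-04 m)² = 1.576e-07 m²
R_3 = (2.71×10^-8)(748)/(1.576e-07) = 128.6 Ω
R_total = R_1 + R_2 + R_3 = 203 Ω

203 Ω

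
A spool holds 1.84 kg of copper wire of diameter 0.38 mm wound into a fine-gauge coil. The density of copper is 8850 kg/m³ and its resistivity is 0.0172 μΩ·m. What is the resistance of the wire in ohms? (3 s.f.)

ρ = 0.0172 μΩ·m = 1.72×10^-8 Ω·m
A = π(d/2)² = π(1.9000e-04 m)² = 1.1341e-07 m²
L = m/(density·A) = 1.84/(8850×1.1341e-07) = 1833 m
R = ρL/A = (1.72×10^-8)(1833)/(1.1341e-07) = 278 Ω

278 Ω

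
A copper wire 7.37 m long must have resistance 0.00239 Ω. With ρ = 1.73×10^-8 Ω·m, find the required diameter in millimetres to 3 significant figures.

A = ρL/R = (1.73×10^-8)(7.37)/(0.00239) = 5.335e-05 m²
d = 2√(A/π) = 8.242e-03 m = 8.24 mm

8.24 mm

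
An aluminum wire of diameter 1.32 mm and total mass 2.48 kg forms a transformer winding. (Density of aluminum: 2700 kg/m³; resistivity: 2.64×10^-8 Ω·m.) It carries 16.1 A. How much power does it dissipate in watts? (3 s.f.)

A = π(d/2)² = π(6.6000e-04 m)² = 1.3685e-06 m²
L = m/(density·A) = 2.48/(2700×1.3685e-06) = 671.2 m
R = ρL/A = (2.64×10^-8)(671.2)/(1.3685e-06) = 12.95 Ω
P = I²R = (16.1)² × 12.95 = 3360 W

3360 W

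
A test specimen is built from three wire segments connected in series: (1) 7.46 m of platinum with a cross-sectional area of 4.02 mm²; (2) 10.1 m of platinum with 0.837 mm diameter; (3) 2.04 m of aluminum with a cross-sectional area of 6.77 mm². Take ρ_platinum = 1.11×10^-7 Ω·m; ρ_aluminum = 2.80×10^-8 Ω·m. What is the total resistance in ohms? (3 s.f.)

2.25 Ω

Seg 1: A = 4.02 mm² = 4.020e-06 m²
R_1 = (1.11×10^-7)(7.46)/(4.020e-06) = 0.206 Ω
Seg 2: A = π(d/2)² = π(4.1850e-04 m)² = 5.502e-07 m²
R_2 = (1.11×10^-7)(10.1)/(5.502e-07) = 2.038 Ω
Seg 3: A = 6.77 mm² = 6.770e-06 m²
R_3 = (2.80×10^-8)(2.04)/(6.770e-06) = 0.008437 Ω
R_total = R_1 + R_2 + R_3 = 2.25 Ω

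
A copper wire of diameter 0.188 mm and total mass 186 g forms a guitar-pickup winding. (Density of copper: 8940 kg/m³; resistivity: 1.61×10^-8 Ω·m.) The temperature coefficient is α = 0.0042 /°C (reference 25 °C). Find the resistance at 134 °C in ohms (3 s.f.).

A = π(d/2)² = π(9.4000e-05 m)² = 2.7759e-08 m²
L = m/(density·A) = 0.186/(8940×2.7759e-08) = 749.5 m
R = ρL/A = (1.61×10^-8)(749.5)/(2.7759e-08) = 434.7 Ω
R(134 °C) = 434.7 × (1 + 0.0042×109) = 634 Ω

634 Ω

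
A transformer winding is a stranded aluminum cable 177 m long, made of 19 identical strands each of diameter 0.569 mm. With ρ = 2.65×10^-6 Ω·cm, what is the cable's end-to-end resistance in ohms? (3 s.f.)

0.971 Ω

ρ = 2.65×10^-6 Ω·cm = 2.65×10^-8 Ω·m
A_strand = π(2.8450e-04 m)² = 2.543e-07 m²
R_strand = ρL/A = (2.65×10^-8)(177)/(2.543e-07) = 18.45 Ω
R_total = R_strand/N = 18.45/19 = 0.971 Ω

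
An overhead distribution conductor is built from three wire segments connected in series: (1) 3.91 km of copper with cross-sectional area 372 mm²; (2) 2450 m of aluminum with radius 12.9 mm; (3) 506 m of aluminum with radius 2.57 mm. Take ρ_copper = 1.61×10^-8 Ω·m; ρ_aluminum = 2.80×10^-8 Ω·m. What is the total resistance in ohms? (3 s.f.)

Seg 1: A = 372 mm² = 3.720e-04 m²
R_1 = (1.61×10^-8)(3910)/(3.720e-04) = 0.1692 Ω
Seg 2: A = πr² = π(1.2900e-02 m)² = 5.228e-04 m²
R_2 = (2.80×10^-8)(2450)/(5.228e-04) = 0.1312 Ω
Seg 3: A = πr² = π(2.5700e-03 m)² = 2.075e-05 m²
R_3 = (2.80×10^-8)(506)/(2.075e-05) = 0.6828 Ω
R_total = R_1 + R_2 + R_3 = 0.983 Ω

0.983 Ω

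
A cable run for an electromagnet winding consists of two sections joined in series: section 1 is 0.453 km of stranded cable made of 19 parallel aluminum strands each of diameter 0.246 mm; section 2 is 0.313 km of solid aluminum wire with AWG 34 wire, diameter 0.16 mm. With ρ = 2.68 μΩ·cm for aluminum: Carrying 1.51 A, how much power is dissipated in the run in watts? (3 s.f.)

ρ = 2.68 μΩ·cm = 2.68×10^-8 Ω·m
Section 1: A_strand = π(1.2300e-04)² = 4.753e-08 m²; R₁ = ρL/(N·A_s) = (2.68×10^-8)(453)/(19×4.753e-08) = 13.44 Ω
Section 2: A = π(0.16/2 mm)² = π(8.0000e-05 m)² = 2.011e-08 m²
R₂ = (2.68×10^-8)(313)/(2.011e-08) = 417.2 Ω
R = R₁ + R₂ = 430.6 Ω
P = I²R = (1.51)² × 430.6 = 982 W

982 W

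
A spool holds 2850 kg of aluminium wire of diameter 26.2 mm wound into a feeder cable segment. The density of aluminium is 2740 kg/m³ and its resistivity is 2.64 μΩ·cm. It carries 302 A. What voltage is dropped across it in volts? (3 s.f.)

28.5 V

ρ = 2.64 μΩ·cm = 2.64×10^-8 Ω·m
A = π(d/2)² = π(1.3100e-02 m)² = 5.3913e-04 m²
L = m/(density·A) = 2850/(2740×5.3913e-04) = 1929 m
R = ρL/A = (2.64×10^-8)(1929)/(5.3913e-04) = 0.09447 Ω
V = IR = 302 × 0.09447 = 28.5 V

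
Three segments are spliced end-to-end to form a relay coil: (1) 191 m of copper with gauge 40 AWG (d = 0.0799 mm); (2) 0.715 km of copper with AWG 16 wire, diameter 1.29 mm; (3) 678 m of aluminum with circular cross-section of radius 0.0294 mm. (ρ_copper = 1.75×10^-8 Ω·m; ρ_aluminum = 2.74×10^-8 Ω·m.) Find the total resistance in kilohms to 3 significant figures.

Seg 1: A = π(0.0799/2 mm)² = π(3.9950e-05 m)² = 5.014e-09 m²
R_1 = (1.75×10^-8)(191)/(5.014e-09) = 666.6 Ω
Seg 2: A = π(1.29/2 mm)² = π(6.4500e-04 m)² = 1.307e-06 m²
R_2 = (1.75×10^-8)(715)/(1.307e-06) = 9.574 Ω
Seg 3: A = πr² = π(2.9400e-05 m)² = 2.715e-09 m²
R_3 = (2.74×10^-8)(678)/(2.715e-09) = 6841 Ω
R_total = R_1 + R_2 + R_3 = 7.52 kΩ

7.52 kΩ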